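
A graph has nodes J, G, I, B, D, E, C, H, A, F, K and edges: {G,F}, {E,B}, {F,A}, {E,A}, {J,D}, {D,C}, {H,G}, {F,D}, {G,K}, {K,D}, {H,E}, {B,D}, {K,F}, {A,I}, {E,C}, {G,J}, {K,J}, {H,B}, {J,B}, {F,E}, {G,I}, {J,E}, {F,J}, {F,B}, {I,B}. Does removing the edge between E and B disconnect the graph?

After removing E–B, the path E-H-B still connects them, so the edge is not a bridge.

No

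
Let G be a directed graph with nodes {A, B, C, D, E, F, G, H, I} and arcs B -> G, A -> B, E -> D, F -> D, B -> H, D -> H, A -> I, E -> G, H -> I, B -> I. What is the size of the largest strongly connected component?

{D} is an SCC by itself.
{I} is an SCC by itself.
{G} is an SCC by itself.
{H} is an SCC by itself.
{C} is an SCC by itself.
(and 4 more singleton SCCs)
The largest has 1 vertex.

1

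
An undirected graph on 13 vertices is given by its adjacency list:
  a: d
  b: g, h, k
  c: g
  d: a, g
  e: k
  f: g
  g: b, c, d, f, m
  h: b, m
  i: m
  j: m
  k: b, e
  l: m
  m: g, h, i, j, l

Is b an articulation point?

Yes

Deleting b raises the number of components from 1 to 2, so b is a cut vertex.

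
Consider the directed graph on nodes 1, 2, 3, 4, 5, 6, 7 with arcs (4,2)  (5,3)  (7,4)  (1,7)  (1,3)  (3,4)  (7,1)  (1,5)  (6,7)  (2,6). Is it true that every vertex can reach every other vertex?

From 2 we can reach every vertex (1, 2, 3, 4, 5, 6, 7), and every vertex can reach 2 (1, 2, 3, 4, 5, 6, 7). So the whole graph is one strongly connected component.

Yes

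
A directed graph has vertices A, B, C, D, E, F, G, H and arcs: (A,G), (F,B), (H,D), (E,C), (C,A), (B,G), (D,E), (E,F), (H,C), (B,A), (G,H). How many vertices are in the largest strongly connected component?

8

{A, B, C, D, E, F, G, H} are all mutually reachable — one SCC of size 8.
The largest has 8 vertices.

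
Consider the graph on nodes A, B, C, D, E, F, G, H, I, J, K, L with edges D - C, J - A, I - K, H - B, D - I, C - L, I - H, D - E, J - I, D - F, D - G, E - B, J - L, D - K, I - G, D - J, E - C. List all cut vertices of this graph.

Removing D increases the component count from 1 to 2, so D is a cut vertex.
Removing J increases the component count from 1 to 2, so J is a cut vertex.
By contrast removing L leaves 1 component; it is not a cut vertex. No other vertex is a cut vertex either.

D, J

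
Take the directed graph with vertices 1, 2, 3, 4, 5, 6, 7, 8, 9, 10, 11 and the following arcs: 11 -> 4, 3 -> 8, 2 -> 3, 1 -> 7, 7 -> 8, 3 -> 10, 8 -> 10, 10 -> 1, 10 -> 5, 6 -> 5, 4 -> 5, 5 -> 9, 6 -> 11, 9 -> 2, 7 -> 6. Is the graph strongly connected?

From 2 we can reach every vertex (1, 2, 3, 4, 5, 6, 7, 8, 9, 10, 11), and every vertex can reach 2 (1, 2, 3, 4, 5, 6, 7, 8, 9, 10, 11). So the whole graph is one strongly connected component.

Yes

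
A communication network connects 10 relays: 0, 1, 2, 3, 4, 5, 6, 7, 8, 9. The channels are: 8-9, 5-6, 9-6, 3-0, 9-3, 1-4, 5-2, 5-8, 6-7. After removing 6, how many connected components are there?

3

With 6 gone, the remaining components are: {7}; {1, 4}; {0, 2, 3, 5, 8, 9}.
That is 3 components.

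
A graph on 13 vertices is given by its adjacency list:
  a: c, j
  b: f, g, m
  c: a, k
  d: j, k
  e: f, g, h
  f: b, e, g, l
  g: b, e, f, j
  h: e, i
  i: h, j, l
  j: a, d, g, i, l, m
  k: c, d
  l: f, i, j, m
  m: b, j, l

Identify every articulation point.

Removing j increases the component count from 1 to 2, so j is a cut vertex.
By contrast removing l leaves 1 component; it is not a cut vertex. No other vertex is a cut vertex either.

j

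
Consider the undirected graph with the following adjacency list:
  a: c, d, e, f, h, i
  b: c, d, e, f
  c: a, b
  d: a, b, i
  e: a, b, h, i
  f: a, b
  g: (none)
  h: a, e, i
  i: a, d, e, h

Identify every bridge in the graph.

none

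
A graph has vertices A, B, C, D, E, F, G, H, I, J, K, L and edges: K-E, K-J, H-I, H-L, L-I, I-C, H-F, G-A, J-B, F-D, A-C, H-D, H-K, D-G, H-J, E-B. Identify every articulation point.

Removing H increases the component count from 1 to 2, so H is a cut vertex.
By contrast removing J leaves 1 component; it is not a cut vertex. No other vertex is a cut vertex either.

H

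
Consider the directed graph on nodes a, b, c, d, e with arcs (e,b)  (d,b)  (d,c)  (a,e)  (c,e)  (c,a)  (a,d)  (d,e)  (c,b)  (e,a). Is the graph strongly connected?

No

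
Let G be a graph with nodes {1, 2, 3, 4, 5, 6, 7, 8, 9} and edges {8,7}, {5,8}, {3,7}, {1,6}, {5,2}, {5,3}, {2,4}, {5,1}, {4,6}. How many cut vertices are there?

Removing 5 increases the component count from 2 to 3, so 5 is a cut vertex.
By contrast removing 4 leaves 2 components; it is not a cut vertex. No other vertex is a cut vertex either.

1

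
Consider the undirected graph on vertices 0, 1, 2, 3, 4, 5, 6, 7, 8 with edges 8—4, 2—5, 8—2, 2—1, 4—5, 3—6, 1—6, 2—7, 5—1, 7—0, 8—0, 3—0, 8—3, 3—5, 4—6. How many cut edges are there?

The edges on the cycle 8-4-5-3-8 are not bridges since each lies on that cycle.
Every edge lies on some cycle, so there are no bridges.

0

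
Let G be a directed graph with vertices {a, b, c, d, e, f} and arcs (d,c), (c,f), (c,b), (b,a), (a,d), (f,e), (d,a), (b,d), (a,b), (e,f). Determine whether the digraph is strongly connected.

No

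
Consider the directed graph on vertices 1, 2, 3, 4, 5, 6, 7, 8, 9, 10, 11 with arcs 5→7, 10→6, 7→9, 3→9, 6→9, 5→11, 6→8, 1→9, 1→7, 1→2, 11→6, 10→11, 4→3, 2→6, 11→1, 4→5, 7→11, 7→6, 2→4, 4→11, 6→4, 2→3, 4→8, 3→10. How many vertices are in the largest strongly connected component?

{1, 2, 3, 4, 5, 6, 7, 10, 11} are all mutually reachable — one SCC of size 9.
{8} is an SCC by itself.
{9} is an SCC by itself.
The largest has 9 vertices.

9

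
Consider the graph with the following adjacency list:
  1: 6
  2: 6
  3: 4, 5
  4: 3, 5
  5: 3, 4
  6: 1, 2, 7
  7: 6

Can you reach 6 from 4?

No

The component containing 4 is {3, 4, 5}, and 6 is not in it.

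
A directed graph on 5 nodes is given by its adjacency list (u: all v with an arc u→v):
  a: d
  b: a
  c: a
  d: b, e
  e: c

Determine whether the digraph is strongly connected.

Yes

From d we can reach every vertex (a, b, c, d, e), and every vertex can reach d (a, b, c, d, e). So the whole graph is one strongly connected component.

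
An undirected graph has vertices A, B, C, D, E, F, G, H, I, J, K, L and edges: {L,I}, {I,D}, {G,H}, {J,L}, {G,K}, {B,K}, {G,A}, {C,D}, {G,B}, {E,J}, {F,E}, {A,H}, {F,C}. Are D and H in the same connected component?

The component containing D is {C, D, E, F, I, J, L}, and H is not in it.

No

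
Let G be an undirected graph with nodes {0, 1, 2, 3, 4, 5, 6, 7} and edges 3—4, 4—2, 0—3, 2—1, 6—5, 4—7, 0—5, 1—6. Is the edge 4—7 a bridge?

Yes

Removing 4—7 leaves no path between 4 and 7: the component count goes from 1 to 2. So it is a bridge.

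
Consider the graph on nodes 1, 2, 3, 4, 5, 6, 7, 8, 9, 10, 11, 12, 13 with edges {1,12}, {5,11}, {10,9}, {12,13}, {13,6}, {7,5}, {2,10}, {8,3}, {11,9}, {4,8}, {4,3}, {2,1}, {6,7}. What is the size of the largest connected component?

10

Starting from 3 we can reach 3, 4, 8. That is one component of size 3.
Starting from 1 we can reach 1, 2, 5, 6, 7, 9, 10, 11, 12, 13. That is one component of size 10.
The largest has 10 vertices.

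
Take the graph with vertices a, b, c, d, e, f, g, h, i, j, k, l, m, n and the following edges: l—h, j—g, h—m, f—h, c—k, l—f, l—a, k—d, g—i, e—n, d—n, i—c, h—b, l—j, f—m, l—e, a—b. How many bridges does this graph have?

0

The edges on the cycle l-a-b-h-l are not bridges since each lies on that cycle.
Every edge lies on some cycle, so there are no bridges.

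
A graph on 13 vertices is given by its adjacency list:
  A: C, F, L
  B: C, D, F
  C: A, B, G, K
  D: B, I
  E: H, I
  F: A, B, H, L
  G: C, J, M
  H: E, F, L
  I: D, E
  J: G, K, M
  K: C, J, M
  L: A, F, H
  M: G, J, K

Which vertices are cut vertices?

C

Removing C increases the component count from 1 to 2, so C is a cut vertex.
By contrast removing G leaves 1 component; it is not a cut vertex. No other vertex is a cut vertex either.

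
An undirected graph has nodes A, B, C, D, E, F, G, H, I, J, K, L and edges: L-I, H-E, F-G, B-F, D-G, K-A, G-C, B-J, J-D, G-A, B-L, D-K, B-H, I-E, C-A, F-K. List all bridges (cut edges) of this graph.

none

The edges on the cycle B-L-I-E-H-B are not bridges since each lies on that cycle.
Every edge lies on some cycle, so there are no bridges.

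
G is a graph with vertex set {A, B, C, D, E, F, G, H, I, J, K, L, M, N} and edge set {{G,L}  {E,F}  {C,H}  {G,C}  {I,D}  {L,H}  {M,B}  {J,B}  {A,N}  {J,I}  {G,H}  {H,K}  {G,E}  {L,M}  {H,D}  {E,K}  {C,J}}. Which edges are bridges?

The edges on the cycle G-L-M-B-J-C-G are not bridges since each lies on that cycle.
But removing F—E disconnects F from E; removing A—N disconnects A from N — these are bridges.

A-N, E-F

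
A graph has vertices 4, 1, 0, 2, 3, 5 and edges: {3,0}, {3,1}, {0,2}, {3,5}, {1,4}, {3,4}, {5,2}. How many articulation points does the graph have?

1

Removing 3 increases the component count from 1 to 2, so 3 is a cut vertex.
By contrast removing 1 leaves 1 component; it is not a cut vertex. No other vertex is a cut vertex either.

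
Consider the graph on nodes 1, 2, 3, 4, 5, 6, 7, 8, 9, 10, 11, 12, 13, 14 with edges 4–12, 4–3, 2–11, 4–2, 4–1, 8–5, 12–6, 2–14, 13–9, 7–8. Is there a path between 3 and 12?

Yes

From 3 we can reach 1, 2, 3, 4, 6, 11, 12, 14, which includes 12.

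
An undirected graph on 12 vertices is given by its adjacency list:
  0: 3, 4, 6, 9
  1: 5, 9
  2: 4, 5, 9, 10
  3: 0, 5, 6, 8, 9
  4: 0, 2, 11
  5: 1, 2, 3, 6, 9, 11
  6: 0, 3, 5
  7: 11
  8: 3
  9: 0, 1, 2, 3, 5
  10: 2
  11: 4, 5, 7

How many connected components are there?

Starting from 0 we can reach 0, 1, 2, 3, 4, 5, 6, 7, 8, 9, 10, 11. That is one component of size 12.
Total: 1 component.

1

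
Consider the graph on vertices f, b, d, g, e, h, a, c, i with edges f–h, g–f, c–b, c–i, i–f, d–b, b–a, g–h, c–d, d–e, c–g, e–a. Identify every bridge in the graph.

The edges on the cycle c-i-f-h-g-c are not bridges since each lies on that cycle.
Every edge lies on some cycle, so there are no bridges.

none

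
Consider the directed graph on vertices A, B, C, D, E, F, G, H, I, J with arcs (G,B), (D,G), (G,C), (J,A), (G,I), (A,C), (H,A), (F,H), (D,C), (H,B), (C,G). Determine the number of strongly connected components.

{C, G} are all mutually reachable — one SCC of size 2.
{E} is an SCC by itself.
{D} is an SCC by itself.
{F} is an SCC by itself.
{B} is an SCC by itself.
(and 4 more singleton SCCs)
That gives 9 strongly connected components.

9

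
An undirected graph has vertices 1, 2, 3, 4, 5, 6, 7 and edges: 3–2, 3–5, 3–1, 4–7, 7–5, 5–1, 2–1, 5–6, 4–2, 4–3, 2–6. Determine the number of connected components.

Starting from 1 we can reach 1, 2, 3, 4, 5, 6, 7. That is one component of size 7.
Total: 1 component.

1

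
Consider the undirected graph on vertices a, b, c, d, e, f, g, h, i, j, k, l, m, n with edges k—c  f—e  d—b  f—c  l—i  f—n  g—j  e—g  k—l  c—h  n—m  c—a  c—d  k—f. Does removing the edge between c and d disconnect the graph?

Yes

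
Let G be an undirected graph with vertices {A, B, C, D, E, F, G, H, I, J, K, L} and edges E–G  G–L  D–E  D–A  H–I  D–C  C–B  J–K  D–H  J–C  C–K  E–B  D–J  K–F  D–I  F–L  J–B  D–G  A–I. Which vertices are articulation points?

Removing D increases the component count from 1 to 2, so D is a cut vertex.
By contrast removing J leaves 1 component; it is not a cut vertex. No other vertex is a cut vertex either.

D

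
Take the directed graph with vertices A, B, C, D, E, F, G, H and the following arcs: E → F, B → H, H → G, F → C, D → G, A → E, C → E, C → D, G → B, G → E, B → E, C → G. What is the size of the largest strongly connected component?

7

{B, C, D, E, F, G, H} are all mutually reachable — one SCC of size 7.
{A} is an SCC by itself.
The largest has 7 vertices.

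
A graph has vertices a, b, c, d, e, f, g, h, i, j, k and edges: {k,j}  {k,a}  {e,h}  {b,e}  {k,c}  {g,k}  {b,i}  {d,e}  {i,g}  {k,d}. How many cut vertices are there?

2

Removing e increases the component count from 2 to 3, so e is a cut vertex.
Removing k increases the component count from 2 to 5, so k is a cut vertex.
By contrast removing a leaves 2 components; it is not a cut vertex. No other vertex is a cut vertex either.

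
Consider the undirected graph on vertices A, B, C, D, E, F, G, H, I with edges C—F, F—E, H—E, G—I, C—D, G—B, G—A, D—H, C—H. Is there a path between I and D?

No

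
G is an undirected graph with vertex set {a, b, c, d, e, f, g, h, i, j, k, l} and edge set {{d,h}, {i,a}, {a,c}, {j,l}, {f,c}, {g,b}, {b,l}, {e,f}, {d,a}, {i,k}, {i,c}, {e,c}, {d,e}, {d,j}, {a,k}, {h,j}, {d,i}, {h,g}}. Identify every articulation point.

d

Removing d increases the component count from 1 to 2, so d is a cut vertex.
By contrast removing f leaves 1 component; it is not a cut vertex. No other vertex is a cut vertex either.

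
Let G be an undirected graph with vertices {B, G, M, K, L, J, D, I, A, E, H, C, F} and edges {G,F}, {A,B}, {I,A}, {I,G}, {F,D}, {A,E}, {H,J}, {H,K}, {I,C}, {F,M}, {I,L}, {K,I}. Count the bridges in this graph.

12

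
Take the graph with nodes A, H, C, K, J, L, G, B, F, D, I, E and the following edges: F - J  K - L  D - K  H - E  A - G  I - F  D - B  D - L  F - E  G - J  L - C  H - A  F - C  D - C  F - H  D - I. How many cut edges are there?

1

The edges on the cycle F-H-A-G-J-F are not bridges since each lies on that cycle.
But removing D - B disconnects D from B — this is a bridge.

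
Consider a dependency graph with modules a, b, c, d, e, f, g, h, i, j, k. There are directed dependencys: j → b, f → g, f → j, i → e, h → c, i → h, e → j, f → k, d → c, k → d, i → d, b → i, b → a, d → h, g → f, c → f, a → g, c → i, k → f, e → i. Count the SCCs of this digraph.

1

{a, b, c, d, e, f, g, h, i, j, k} are all mutually reachable — one SCC of size 11.
That gives 1 strongly connected component.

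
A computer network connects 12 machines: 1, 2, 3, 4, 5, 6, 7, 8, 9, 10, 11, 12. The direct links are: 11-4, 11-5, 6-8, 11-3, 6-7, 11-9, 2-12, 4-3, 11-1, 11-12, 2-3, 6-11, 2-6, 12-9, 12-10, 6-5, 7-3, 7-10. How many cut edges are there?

The edges on the cycle 6-11-4-3-7-6 are not bridges since each lies on that cycle.
But removing 11-1 disconnects 11 from 1; removing 8-6 disconnects 8 from 6 — these are bridges.
That makes 2 bridges.

2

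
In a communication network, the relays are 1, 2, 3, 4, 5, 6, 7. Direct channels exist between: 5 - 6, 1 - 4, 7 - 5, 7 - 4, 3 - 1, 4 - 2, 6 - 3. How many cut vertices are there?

Removing 4 increases the component count from 1 to 2, so 4 is a cut vertex.
By contrast removing 7 leaves 1 component; it is not a cut vertex. No other vertex is a cut vertex either.

1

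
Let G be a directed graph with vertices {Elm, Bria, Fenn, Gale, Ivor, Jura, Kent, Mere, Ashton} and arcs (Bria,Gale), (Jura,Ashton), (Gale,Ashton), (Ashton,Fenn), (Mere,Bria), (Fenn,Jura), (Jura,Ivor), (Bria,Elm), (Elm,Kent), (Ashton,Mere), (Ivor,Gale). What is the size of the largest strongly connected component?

{Bria, Fenn, Gale, Ivor, Jura, Mere, Ashton} are all mutually reachable — one SCC of size 7.
{Elm} is an SCC by itself.
{Kent} is an SCC by itself.
The largest has 7 vertices.

7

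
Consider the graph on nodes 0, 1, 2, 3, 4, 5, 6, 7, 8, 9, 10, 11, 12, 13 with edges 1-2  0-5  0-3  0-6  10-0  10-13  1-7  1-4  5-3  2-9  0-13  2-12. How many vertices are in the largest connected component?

8 is isolated — a component by itself.
11 is isolated — a component by itself.
Starting from 0 we can reach 0, 3, 5, 6, 10, 13. That is one component of size 6.
Starting from 1 we can reach 1, 2, 4, 7, 9, 12. That is one component of size 6.
The largest has 6 vertices.

6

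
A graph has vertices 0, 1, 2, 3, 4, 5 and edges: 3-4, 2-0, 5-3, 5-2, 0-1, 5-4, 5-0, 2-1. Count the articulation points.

1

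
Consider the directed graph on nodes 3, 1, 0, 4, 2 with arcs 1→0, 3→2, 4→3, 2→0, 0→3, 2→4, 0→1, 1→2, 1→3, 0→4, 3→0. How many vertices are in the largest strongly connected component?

5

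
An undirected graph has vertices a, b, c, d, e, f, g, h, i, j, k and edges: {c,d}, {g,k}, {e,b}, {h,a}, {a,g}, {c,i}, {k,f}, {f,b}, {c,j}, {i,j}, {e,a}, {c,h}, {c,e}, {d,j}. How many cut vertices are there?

1

Removing c increases the component count from 1 to 2, so c is a cut vertex.
By contrast removing g leaves 1 component; it is not a cut vertex. No other vertex is a cut vertex either.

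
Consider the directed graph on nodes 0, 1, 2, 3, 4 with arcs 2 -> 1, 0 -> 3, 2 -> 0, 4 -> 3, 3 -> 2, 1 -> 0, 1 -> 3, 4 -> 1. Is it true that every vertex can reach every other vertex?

No

There is no directed path from 3 to 4, so the graph is not strongly connected.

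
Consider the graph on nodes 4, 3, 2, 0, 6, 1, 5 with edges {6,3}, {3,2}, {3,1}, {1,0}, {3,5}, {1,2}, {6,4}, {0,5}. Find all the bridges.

3-6, 4-6

The edges on the cycle 3-1-0-5-3 are not bridges since each lies on that cycle.
But removing 6-3 disconnects 6 from 3; removing 6-4 disconnects 6 from 4 — these are bridges.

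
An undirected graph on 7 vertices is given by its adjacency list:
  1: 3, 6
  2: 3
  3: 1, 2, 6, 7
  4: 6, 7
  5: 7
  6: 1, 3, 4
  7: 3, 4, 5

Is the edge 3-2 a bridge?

Yes

Removing 3-2 leaves no path between 3 and 2: the component count goes from 1 to 2. So it is a bridge.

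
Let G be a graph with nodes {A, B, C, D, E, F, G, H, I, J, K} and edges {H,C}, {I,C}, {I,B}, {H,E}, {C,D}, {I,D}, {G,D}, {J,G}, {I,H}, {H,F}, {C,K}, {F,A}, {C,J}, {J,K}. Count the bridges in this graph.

The edges on the cycle C-J-G-D-C are not bridges since each lies on that cycle.
But removing H - F disconnects H from F; removing H - E disconnects H from E; removing A - F disconnects A from F; removing I - B disconnects I from B — these are bridges.
That makes 4 bridges.

4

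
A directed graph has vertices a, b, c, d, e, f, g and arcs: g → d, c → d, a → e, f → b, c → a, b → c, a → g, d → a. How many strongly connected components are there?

5

{a, d, g} are all mutually reachable — one SCC of size 3.
{b} is an SCC by itself.
{e} is an SCC by itself.
{f} is an SCC by itself.
{c} is an SCC by itself.
That gives 5 strongly connected components.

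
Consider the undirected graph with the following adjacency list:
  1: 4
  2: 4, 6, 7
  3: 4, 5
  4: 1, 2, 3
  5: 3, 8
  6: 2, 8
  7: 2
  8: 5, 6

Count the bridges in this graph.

The edges on the cycle 2-6-8-5-3-4-2 are not bridges since each lies on that cycle.
But removing 2-7 disconnects 2 from 7; removing 4-1 disconnects 4 from 1 — these are bridges.
That makes 2 bridges.

2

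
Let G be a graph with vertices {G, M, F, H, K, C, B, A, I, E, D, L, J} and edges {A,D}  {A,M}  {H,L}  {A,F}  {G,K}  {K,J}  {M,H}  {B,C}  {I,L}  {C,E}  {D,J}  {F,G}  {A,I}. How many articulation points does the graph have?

2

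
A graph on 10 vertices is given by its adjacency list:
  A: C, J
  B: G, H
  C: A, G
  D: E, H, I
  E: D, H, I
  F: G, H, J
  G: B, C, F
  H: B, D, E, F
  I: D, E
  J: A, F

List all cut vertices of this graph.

Removing H increases the component count from 1 to 2, so H is a cut vertex.
By contrast removing F leaves 1 component; it is not a cut vertex. No other vertex is a cut vertex either.

H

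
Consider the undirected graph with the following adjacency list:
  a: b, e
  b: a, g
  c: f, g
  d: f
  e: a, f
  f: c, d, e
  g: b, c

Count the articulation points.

1

Removing f increases the component count from 1 to 2, so f is a cut vertex.
By contrast removing c leaves 1 component; it is not a cut vertex. No other vertex is a cut vertex either.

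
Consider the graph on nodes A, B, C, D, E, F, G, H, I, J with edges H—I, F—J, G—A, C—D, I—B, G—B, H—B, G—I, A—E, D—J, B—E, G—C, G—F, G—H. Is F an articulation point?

No

Deleting F leaves 1 component (was 1) (its neighbors G, J remain connected to each other), so F is not a cut vertex.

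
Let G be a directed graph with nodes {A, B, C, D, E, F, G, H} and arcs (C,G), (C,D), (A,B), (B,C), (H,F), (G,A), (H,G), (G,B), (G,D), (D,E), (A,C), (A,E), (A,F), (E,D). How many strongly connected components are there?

4

{A, B, C, G} are all mutually reachable — one SCC of size 4.
{D, E} are all mutually reachable — one SCC of size 2.
{F} is an SCC by itself.
{H} is an SCC by itself.
That gives 4 strongly connected components.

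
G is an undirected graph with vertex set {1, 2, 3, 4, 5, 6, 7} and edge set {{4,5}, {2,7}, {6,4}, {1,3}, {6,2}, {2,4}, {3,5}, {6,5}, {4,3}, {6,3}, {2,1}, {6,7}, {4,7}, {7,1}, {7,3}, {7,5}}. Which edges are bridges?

none

The edges on the cycle 2-4-7-2 are not bridges since each lies on that cycle.
Every edge lies on some cycle, so there are no bridges.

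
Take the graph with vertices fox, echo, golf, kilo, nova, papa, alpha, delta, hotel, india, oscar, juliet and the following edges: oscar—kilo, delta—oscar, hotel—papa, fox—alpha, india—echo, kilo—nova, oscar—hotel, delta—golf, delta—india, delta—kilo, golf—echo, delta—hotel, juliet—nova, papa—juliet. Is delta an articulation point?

Yes

Deleting delta raises the number of components from 2 to 3, so delta is a cut vertex.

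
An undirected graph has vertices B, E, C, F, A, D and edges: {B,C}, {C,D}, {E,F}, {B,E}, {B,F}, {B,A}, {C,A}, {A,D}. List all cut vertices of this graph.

B

Removing B increases the component count from 1 to 2, so B is a cut vertex.
By contrast removing F leaves 1 component; it is not a cut vertex. No other vertex is a cut vertex either.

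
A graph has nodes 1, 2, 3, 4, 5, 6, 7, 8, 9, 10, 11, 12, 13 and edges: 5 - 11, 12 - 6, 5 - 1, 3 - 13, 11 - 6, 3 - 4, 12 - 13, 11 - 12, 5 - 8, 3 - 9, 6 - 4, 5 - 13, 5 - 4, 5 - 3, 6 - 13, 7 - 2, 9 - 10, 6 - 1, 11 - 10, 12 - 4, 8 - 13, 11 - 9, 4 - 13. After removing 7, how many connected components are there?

With 7 gone, the remaining components are: {2}; {1, 3, 4, 5, 6, 8, 9, 10, 11, 12, 13}.
That is 2 components.

2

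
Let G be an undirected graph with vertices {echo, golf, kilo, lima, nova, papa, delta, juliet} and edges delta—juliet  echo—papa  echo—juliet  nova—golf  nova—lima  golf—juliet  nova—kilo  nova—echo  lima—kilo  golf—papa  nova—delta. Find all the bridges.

none

The edges on the cycle nova-lima-kilo-nova are not bridges since each lies on that cycle.
Every edge lies on some cycle, so there are no bridges.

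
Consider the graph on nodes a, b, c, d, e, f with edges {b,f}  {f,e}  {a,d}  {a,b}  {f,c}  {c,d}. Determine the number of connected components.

1

Starting from a we can reach a, b, c, d, e, f. That is one component of size 6.
Total: 1 component.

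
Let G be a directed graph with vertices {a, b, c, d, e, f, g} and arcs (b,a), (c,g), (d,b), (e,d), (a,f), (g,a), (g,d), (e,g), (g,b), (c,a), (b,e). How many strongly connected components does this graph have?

4

{b, d, e, g} are all mutually reachable — one SCC of size 4.
{f} is an SCC by itself.
{a} is an SCC by itself.
{c} is an SCC by itself.
That gives 4 strongly connected components.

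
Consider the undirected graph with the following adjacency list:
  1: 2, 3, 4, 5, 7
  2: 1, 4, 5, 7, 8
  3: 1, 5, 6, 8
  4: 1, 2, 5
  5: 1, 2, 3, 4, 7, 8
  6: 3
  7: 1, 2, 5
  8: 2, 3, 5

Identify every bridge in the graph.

The edges on the cycle 1-4-2-1 are not bridges since each lies on that cycle.
But removing 6-3 disconnects 6 from 3 — this is a bridge.

3-6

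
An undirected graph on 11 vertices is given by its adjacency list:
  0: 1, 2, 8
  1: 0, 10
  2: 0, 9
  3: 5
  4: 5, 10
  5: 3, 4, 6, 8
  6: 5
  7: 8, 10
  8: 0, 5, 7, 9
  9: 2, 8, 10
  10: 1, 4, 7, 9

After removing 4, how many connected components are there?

1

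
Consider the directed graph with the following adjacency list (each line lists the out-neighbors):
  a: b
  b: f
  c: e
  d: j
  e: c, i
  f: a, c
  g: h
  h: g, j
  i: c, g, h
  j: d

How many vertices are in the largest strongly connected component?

{a, b, f} are all mutually reachable — one SCC of size 3.
{c, e, i} are all mutually reachable — one SCC of size 3.
{g, h} are all mutually reachable — one SCC of size 2.
{d, j} are all mutually reachable — one SCC of size 2.
The largest has 3 vertices.

3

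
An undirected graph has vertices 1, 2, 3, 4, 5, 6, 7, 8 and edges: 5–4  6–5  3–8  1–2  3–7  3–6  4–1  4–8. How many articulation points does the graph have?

Removing 1 increases the component count from 1 to 2, so 1 is a cut vertex.
Removing 3 increases the component count from 1 to 2, so 3 is a cut vertex.
Removing 4 increases the component count from 1 to 2, so 4 is a cut vertex.
By contrast removing 8 leaves 1 component; it is not a cut vertex. No other vertex is a cut vertex either.

3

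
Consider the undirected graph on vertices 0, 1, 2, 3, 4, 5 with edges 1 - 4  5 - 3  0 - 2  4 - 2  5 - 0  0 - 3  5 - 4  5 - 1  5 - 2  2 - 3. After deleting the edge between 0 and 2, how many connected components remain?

1

0 and 2 are still connected via 0-5-2, so the component count stays at 1.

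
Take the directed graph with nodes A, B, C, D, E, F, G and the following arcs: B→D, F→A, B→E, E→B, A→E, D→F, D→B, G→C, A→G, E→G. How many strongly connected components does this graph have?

3

{A, B, D, E, F} are all mutually reachable — one SCC of size 5.
{G} is an SCC by itself.
{C} is an SCC by itself.
That gives 3 strongly connected components.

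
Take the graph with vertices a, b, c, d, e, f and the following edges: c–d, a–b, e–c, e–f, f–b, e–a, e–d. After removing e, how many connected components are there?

2

With e gone, the remaining components are: {c, d}; {a, b, f}.
That is 2 components.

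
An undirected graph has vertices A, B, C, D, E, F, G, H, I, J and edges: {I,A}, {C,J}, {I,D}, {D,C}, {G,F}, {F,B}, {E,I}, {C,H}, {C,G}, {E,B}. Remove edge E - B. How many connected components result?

E and B are still connected via E-I-D-C-G-F-B, so the component count stays at 1.

1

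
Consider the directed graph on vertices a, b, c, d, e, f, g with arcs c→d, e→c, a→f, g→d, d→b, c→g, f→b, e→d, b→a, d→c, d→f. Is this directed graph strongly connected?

There is no directed path from d to e, so the graph is not strongly connected.

No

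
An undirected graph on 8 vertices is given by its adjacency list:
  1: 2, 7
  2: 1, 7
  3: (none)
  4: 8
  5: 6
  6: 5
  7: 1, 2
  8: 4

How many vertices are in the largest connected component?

3 is isolated — a component by itself.
Starting from 4 we can reach 4, 8. That is one component of size 2.
Starting from 5 we can reach 5, 6. That is one component of size 2.
Starting from 1 we can reach 1, 2, 7. That is one component of size 3.
The largest has 3 vertices.

3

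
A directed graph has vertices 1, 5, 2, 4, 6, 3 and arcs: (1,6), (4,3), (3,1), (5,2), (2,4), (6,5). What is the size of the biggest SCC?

6

{1, 2, 3, 4, 5, 6} are all mutually reachable — one SCC of size 6.
The largest has 6 vertices.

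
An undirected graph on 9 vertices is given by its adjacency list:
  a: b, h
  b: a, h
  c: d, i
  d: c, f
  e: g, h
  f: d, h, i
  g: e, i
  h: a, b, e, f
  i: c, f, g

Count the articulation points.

1

Removing h increases the component count from 1 to 2, so h is a cut vertex.
By contrast removing a leaves 1 component; it is not a cut vertex. No other vertex is a cut vertex either.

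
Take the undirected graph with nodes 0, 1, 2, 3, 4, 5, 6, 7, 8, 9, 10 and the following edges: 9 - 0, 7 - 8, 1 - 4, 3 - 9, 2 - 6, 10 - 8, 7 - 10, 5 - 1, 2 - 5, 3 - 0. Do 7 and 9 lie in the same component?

No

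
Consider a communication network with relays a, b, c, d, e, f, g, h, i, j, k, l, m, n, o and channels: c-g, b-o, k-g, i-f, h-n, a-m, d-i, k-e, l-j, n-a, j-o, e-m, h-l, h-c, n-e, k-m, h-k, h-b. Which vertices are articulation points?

h, i

Removing h increases the component count from 2 to 3, so h is a cut vertex.
Removing i increases the component count from 2 to 3, so i is a cut vertex.
By contrast removing c leaves 2 components; it is not a cut vertex. No other vertex is a cut vertex either.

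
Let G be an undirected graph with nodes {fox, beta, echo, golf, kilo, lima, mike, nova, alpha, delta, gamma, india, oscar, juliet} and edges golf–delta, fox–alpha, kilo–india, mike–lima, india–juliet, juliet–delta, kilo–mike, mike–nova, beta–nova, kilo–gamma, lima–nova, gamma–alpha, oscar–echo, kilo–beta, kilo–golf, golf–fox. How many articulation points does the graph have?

1

Removing kilo increases the component count from 2 to 3, so kilo is a cut vertex.
By contrast removing gamma leaves 2 components; it is not a cut vertex. No other vertex is a cut vertex either.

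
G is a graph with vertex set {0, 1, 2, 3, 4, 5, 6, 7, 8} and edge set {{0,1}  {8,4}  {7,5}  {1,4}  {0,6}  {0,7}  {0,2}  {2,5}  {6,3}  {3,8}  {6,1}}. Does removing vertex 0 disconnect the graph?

Deleting 0 raises the number of components from 1 to 2, so 0 is a cut vertex.

Yes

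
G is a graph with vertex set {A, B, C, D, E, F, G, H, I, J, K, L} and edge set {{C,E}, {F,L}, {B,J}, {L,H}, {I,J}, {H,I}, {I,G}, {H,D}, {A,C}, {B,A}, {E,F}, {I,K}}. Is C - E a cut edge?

No

After removing C - E, the path C-A-B-J-I-H-L-F-E still connects them, so the edge is not a bridge.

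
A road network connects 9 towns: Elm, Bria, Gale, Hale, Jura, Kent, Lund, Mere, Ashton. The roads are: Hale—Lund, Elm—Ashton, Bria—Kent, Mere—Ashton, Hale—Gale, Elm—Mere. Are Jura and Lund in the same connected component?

The component containing Jura is {Jura}, and Lund is not in it.

No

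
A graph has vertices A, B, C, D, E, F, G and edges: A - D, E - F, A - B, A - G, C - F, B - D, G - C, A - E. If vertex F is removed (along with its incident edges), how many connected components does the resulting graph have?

With F gone, the remaining components are: {A, B, C, D, E, G}.
That is 1 component.

1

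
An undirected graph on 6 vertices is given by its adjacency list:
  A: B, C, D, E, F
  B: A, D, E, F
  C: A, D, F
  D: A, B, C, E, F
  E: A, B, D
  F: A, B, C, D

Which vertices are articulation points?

Removing D, for instance, still leaves 1 component. No single vertex removal increases the component count — the graph has no articulation points.

none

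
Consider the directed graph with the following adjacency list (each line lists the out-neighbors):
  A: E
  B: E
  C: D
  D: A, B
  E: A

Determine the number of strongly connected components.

4

{A, E} are all mutually reachable — one SCC of size 2.
{C} is an SCC by itself.
{B} is an SCC by itself.
{D} is an SCC by itself.
That gives 4 strongly connected components.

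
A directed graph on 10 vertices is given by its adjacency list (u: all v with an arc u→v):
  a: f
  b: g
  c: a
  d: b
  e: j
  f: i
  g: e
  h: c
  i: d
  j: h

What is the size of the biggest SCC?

{a, b, c, d, e, f, g, h, i, j} are all mutually reachable — one SCC of size 10.
The largest has 10 vertices.

10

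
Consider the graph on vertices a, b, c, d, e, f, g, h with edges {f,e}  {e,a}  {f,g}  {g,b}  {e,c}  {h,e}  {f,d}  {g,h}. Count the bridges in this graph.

The edges on the cycle f-g-h-e-f are not bridges since each lies on that cycle.
But removing f—d disconnects f from d; removing e—c disconnects e from c; removing g—b disconnects g from b; removing e—a disconnects e from a — these are bridges.
That makes 4 bridges.

4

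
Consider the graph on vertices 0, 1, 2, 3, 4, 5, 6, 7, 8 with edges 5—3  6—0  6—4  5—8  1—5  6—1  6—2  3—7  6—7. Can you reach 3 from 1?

From 1 we can reach 0, 1, 2, 3, 4, 5, 6, 7, 8, which includes 3.

Yes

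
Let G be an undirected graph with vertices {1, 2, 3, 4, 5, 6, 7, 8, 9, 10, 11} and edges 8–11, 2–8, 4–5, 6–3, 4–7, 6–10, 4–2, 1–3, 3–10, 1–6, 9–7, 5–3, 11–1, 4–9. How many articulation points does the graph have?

1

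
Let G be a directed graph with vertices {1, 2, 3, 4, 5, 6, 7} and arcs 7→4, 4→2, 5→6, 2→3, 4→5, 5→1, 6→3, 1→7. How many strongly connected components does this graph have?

4

{1, 4, 5, 7} are all mutually reachable — one SCC of size 4.
{3} is an SCC by itself.
{6} is an SCC by itself.
{2} is an SCC by itself.
That gives 4 strongly connected components.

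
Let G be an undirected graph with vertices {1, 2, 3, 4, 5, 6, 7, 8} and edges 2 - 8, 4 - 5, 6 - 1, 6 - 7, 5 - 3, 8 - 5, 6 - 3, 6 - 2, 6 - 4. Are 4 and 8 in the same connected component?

From 4 we can reach 1, 2, 3, 4, 5, 6, 7, 8, which includes 8.

Yes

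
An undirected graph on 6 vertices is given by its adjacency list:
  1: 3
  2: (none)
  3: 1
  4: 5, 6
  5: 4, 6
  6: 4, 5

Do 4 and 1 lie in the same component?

No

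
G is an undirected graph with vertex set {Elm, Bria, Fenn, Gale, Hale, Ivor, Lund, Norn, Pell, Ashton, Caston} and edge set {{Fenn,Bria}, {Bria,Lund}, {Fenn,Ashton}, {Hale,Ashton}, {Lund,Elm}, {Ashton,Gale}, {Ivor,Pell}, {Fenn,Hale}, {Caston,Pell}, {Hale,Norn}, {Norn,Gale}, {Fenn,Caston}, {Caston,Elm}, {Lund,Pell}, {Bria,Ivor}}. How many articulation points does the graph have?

1

Removing Fenn increases the component count from 1 to 2, so Fenn is a cut vertex.
By contrast removing Caston leaves 1 component; it is not a cut vertex. No other vertex is a cut vertex either.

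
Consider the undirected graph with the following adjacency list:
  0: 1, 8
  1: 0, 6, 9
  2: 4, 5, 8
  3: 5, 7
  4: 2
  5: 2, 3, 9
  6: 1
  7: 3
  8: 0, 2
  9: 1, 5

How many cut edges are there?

The edges on the cycle 1-0-8-2-5-9-1 are not bridges since each lies on that cycle.
But removing 3-7 disconnects 3 from 7; removing 1-6 disconnects 1 from 6; removing 3-5 disconnects 3 from 5; removing 2-4 disconnects 2 from 4 — these are bridges.
That makes 4 bridges.

4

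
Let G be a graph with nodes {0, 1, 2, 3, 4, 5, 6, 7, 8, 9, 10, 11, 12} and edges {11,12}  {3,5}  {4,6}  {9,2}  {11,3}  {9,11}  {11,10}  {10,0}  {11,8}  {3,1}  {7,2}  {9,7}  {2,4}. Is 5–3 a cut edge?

Removing 5–3 leaves no path between 5 and 3: the component count goes from 1 to 2. So it is a bridge.

Yes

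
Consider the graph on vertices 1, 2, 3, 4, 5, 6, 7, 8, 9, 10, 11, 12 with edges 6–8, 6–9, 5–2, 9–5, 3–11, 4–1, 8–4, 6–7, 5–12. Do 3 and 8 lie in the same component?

The component containing 3 is {3, 11}, and 8 is not in it.

No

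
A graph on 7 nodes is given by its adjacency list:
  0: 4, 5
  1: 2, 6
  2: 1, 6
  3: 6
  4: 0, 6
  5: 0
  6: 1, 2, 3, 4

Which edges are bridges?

0-4, 0-5, 3-6, 4-6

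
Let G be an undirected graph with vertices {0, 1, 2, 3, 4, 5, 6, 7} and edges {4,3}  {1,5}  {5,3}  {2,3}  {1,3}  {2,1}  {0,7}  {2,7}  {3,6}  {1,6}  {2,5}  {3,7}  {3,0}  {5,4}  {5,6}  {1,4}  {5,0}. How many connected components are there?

1

Starting from 0 we can reach 0, 1, 2, 3, 4, 5, 6, 7. That is one component of size 8.
Total: 1 component.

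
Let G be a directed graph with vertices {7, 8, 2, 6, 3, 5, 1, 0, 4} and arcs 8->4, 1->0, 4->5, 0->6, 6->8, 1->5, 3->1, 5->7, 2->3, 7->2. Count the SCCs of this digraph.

1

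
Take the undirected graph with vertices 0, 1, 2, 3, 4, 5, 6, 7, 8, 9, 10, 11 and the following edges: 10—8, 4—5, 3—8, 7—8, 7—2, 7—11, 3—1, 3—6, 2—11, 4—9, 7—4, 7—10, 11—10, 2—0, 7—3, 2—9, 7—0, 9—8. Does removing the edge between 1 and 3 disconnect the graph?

Yes

Removing 1—3 leaves no path between 1 and 3: the component count goes from 1 to 2. So it is a bridge.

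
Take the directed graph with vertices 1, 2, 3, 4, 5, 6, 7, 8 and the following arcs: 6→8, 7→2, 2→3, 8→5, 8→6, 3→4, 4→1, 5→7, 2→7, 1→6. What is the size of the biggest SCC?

8

{1, 2, 3, 4, 5, 6, 7, 8} are all mutually reachable — one SCC of size 8.
The largest has 8 vertices.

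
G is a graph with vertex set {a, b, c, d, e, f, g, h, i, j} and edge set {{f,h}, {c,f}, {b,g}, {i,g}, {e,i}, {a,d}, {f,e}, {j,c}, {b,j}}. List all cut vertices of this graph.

Removing f increases the component count from 2 to 3, so f is a cut vertex.
By contrast removing c leaves 2 components; it is not a cut vertex. No other vertex is a cut vertex either.

f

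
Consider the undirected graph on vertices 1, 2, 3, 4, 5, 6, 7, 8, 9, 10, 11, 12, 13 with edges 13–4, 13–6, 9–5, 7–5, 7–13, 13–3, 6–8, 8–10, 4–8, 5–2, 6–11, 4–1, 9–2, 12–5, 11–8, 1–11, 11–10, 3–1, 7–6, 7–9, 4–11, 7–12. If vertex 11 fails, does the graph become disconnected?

Deleting 11 leaves 1 component (was 1) (its neighbors 1, 4, 6, 8, 10 remain connected to each other), so 11 is not a cut vertex.

No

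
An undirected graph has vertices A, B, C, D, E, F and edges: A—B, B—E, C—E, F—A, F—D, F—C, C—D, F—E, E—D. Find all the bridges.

none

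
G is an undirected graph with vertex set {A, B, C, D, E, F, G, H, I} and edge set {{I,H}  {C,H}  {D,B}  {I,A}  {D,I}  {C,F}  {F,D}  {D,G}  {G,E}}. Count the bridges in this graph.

The edges on the cycle C-F-D-I-H-C are not bridges since each lies on that cycle.
But removing A–I disconnects A from I; removing G–E disconnects G from E; removing D–B disconnects D from B; removing D–G disconnects D from G — these are bridges.
That makes 4 bridges.

4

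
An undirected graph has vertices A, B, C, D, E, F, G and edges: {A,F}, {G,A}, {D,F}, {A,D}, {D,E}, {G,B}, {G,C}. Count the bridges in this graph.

The edges on the cycle A-D-F-A are not bridges since each lies on that cycle.
But removing C-G disconnects C from G; removing B-G disconnects B from G; removing A-G disconnects A from G; removing D-E disconnects D from E — these are bridges.
That makes 4 bridges.

4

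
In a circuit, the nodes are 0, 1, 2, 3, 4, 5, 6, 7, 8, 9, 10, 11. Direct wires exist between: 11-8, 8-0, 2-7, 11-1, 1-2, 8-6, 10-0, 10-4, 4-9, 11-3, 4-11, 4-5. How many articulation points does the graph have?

5

Removing 1 increases the component count from 1 to 2, so 1 is a cut vertex.
Removing 2 increases the component count from 1 to 2, so 2 is a cut vertex.
Removing 4 increases the component count from 1 to 3, so 4 is a cut vertex.
Likewise 8, 11 are cut vertices.
By contrast removing 9 leaves 1 component; it is not a cut vertex. No other vertex is a cut vertex either.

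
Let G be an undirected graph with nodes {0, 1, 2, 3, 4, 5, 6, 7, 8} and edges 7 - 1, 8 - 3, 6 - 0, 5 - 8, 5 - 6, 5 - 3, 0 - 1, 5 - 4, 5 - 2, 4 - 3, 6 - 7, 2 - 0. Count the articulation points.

Removing 5 increases the component count from 1 to 2, so 5 is a cut vertex.
By contrast removing 7 leaves 1 component; it is not a cut vertex. No other vertex is a cut vertex either.

1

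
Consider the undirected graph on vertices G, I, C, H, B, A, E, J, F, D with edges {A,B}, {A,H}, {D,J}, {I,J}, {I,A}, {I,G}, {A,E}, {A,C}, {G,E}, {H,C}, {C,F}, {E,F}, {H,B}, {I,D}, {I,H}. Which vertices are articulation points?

Removing I increases the component count from 1 to 2, so I is a cut vertex.
By contrast removing E leaves 1 component; it is not a cut vertex. No other vertex is a cut vertex either.

I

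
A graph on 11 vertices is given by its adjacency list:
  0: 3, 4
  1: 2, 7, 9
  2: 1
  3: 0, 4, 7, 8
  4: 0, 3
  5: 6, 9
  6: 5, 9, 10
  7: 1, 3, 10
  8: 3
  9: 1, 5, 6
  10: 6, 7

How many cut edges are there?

3

The edges on the cycle 7-10-6-5-9-1-7 are not bridges since each lies on that cycle.
But removing 7-3 disconnects 7 from 3; removing 3-8 disconnects 3 from 8; removing 1-2 disconnects 1 from 2 — these are bridges.
That makes 3 bridges.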